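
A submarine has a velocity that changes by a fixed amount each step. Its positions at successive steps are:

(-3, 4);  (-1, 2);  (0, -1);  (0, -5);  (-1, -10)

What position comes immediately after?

First differences are (+2, -2), (+1, -3), (+0, -4), (-1, -5); their common second difference is (-1, -1) (constant acceleration).
step 5: (-1, -10) + (-2, -6) → (-3, -16)

(-3, -16)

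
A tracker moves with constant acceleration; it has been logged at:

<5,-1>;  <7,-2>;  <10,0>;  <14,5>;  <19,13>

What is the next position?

First differences are <+2,-1>, <+3,+2>, <+4,+5>, <+5,+8>; their common second difference is <+1,+3> (constant acceleration).
step 5: <19,13> + <+6,+11> → <25,24>

<25,24>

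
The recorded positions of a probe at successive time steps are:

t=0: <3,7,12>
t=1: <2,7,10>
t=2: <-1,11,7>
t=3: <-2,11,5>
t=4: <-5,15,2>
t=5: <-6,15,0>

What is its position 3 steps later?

<-13,23,-8>

Differencing gives <-1,+0,-2>, <-3,+4,-3>, <-1,+0,-2>, <-3,+4,-3>, <-1,+0,-2>. This is the pattern <-1,+0,-2>, <-3,+4,-3> repeated.
step 6: apply <-3,+4,-3> → <-9,19,-3>
step 7: apply <-1,+0,-2> → <-10,19,-5>
step 8: apply <-3,+4,-3> → <-13,23,-8>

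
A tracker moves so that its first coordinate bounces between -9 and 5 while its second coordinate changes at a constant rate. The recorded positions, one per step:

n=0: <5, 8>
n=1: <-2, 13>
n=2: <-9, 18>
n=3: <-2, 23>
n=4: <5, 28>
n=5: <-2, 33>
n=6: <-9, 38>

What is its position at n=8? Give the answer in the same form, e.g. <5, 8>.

The first coordinate reflects between -9 and 5, moving 7 per step.
  step 7: -9 → -2
  step 8: -2 → 5
The second coordinate changes by +5 each step: at step 8 it is 48.

<5, 48>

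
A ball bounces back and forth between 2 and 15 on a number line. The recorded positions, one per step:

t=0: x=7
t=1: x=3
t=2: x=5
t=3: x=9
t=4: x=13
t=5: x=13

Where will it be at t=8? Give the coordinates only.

The value travels 4 per step and bounces off the walls at 2 and 15.
  step 6: 13 → 9
  step 7: 9 → 5
  step 8: 5 → 3

x=3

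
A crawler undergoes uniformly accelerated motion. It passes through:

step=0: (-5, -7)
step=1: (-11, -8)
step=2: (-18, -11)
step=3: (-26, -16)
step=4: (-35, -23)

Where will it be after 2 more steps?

(-56, -43)

First differences are (-6, -1), (-7, -3), (-8, -5), (-9, -7); their common second difference is (-1, -2) (constant acceleration).
step 5: (-35, -23) + (-10, -9) → (-45, -32)
step 6: (-45, -32) + (-11, -11) → (-56, -43)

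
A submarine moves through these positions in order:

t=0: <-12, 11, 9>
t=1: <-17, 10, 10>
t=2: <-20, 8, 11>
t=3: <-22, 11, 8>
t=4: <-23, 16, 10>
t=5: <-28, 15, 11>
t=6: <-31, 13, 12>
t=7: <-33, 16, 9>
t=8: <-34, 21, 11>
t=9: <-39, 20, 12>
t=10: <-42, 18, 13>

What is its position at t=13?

<-50, 25, 13>

Differencing gives <-5, -1, +1>, <-3, -2, +1>, <-2, +3, -3>, <-1, +5, +2>, <-5, -1, +1>, <-3, -2, +1>, <-2, +3, -3>, <-1, +5, +2>, <-5, -1, +1>, <-3, -2, +1>. This is the pattern <-5, -1, +1>, <-3, -2, +1>, <-2, +3, -3>, <-1, +5, +2> repeated.
step 11: apply <-2, +3, -3> → <-44, 21, 10>
step 12: apply <-1, +5, +2> → <-45, 26, 12>
step 13: apply <-5, -1, +1> → <-50, 25, 13>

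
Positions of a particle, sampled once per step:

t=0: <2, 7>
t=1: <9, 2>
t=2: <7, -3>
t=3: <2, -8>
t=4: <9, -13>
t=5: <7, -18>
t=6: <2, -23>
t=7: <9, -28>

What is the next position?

<7, -33>

The first coordinate repeats the cycle [2, 9, 7] with period 3; step 8 mod 3 = 2, giving 7.
The second coordinate changes by -5 each step, so at step 8 it is 7 + 8·(-5) = -33.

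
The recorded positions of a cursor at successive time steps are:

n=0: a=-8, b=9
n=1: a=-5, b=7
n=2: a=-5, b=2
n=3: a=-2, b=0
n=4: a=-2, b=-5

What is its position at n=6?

a=1, b=-12

The moves between consecutive positions are (+3, -2), (+0, -5), (+3, -2), (+0, -5); they repeat the 2-cycle [(+3, -2), (+0, -5)].
step 5: apply (+3, -2) → a=1, b=-7
step 6: apply (+0, -5) → a=1, b=-12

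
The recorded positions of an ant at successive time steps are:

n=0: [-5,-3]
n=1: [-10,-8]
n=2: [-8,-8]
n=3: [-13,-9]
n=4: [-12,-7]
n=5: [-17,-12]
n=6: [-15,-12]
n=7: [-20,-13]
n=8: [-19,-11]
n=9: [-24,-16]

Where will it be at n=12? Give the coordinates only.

[-26,-15]

The moves between consecutive positions are [-5,-5], [+2,+0], [-5,-1], [+1,+2], [-5,-5], [+2,+0], [-5,-1], [+1,+2], [-5,-5]; they repeat the 4-cycle [[-5,-5], [+2,+0], [-5,-1], [+1,+2]].
step 10: apply [+2,+0] → [-22,-16]
step 11: apply [-5,-1] → [-27,-17]
step 12: apply [+1,+2] → [-26,-15]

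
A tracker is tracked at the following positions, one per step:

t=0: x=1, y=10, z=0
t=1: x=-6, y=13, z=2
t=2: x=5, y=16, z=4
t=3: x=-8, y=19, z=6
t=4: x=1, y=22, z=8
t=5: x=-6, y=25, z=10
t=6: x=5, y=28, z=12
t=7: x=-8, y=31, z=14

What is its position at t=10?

x=5, y=40, z=20

X: cycles through 1, -6, 5, -8 every 4 steps. Step 10 lands at position 2 of the cycle → 5.
Y: linear, +3 per step → 40 at step 10.
Z: linear, +2 per step → 20 at step 10.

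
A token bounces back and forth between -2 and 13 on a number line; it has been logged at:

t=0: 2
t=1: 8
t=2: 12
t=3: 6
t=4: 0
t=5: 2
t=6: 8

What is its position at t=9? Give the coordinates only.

The value reflects between -2 and 13, moving 6 per step.
  step 7: 8 → 12
  step 8: 12 → 6
  step 9: 6 → 0

0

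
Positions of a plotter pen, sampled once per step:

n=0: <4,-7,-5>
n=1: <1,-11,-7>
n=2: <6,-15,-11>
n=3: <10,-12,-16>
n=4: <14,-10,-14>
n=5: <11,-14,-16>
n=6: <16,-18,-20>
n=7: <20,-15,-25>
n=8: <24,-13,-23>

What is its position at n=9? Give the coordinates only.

<21,-17,-25>

Differencing gives <-3,-4,-2>, <+5,-4,-4>, <+4,+3,-5>, <+4,+2,+2>, <-3,-4,-2>, <+5,-4,-4>, <+4,+3,-5>, <+4,+2,+2>. This is the pattern <-3,-4,-2>, <+5,-4,-4>, <+4,+3,-5>, <+4,+2,+2> repeated.
step 9: apply <-3,-4,-2> → <21,-17,-25>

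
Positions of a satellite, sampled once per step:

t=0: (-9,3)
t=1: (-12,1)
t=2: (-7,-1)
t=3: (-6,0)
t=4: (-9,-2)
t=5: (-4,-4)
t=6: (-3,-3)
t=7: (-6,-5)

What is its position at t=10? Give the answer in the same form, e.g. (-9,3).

(-3,-8)

The moves between consecutive positions are (-3,-2), (+5,-2), (+1,+1), (-3,-2), (+5,-2), (+1,+1), (-3,-2); they repeat the 3-cycle [(-3,-2), (+5,-2), (+1,+1)].
step 8: apply (+5,-2) → (-1,-7)
step 9: apply (+1,+1) → (0,-6)
step 10: apply (-3,-2) → (-3,-8)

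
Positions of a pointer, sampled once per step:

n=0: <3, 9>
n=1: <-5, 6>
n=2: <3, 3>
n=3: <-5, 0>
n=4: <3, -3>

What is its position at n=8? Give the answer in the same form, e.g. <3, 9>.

<3, -15>

The first coordinate repeats the cycle [3, -5] with period 2; step 8 mod 2 = 0, giving 3.
The second coordinate changes by -3 each step, so at step 8 it is 9 + 8·(-3) = -15.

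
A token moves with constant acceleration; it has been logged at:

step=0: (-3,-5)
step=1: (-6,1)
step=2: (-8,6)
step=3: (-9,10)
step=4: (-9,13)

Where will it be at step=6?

(-6,16)

Taking differences between consecutive positions: (-3,+6), (-2,+5), (-1,+4), (+0,+3). These grow by (+1,-1) each step.
step 5: (-9,13) + (+1,+2) → (-8,15)
step 6: (-8,15) + (+2,+1) → (-6,16)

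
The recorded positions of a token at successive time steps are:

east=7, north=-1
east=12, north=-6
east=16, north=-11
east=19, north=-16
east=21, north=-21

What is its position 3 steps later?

Successive displacements: (+5, -5), (+4, -5), (+3, -5), (+2, -5) — each changes by (-1, +0).
step 5: east=21, north=-21 + (+1, -5) → east=22, north=-26
step 6: east=22, north=-26 + (+0, -5) → east=22, north=-31
step 7: east=22, north=-31 + (-1, -5) → east=21, north=-36

east=21, north=-36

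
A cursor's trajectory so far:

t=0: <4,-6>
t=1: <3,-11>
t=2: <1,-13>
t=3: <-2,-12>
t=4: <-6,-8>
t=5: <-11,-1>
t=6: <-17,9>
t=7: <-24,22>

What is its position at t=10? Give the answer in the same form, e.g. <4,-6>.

<-51,79>

Successive displacements: <-1,-5>, <-2,-2>, <-3,+1>, <-4,+4>, <-5,+7>, <-6,+10>, <-7,+13> — each changes by <-1,+3>.
step 8: <-24,22> + <-8,+16> → <-32,38>
step 9: <-32,38> + <-9,+19> → <-41,57>
step 10: <-41,57> + <-10,+22> → <-51,79>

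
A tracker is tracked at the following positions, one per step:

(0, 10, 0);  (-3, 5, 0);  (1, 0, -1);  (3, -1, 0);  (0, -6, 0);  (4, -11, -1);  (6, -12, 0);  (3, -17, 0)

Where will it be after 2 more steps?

(9, -23, 0)

Step-to-step displacements: (-3, -5, +0), (+4, -5, -1), (+2, -1, +1), (-3, -5, +0), (+4, -5, -1), (+2, -1, +1), (-3, -5, +0) — a repeating cycle of length 3.
step 8: apply (+4, -5, -1) → (7, -22, -1)
step 9: apply (+2, -1, +1) → (9, -23, 0)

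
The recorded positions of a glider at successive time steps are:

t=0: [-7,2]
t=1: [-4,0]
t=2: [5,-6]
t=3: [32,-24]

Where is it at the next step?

[113,-78]

Consecutive displacements [+3,-2], [+9,-6], [+27,-18] scale by a factor of 3 each step.
step 4: [32,-24] + [+81,-54] → [113,-78]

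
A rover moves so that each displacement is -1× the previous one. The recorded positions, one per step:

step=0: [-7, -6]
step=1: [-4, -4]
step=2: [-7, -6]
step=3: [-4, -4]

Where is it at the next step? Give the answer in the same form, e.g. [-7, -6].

The jumps are [+3, +2], [-3, -2], [+3, +2] — a geometric progression with ratio -1.
step 4: [-4, -4] + [-3, -2] → [-7, -6]

[-7, -6]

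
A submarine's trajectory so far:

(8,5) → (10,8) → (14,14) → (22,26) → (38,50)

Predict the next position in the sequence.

(70,98)

The jumps are (+2,+3), (+4,+6), (+8,+12), (+16,+24) — a geometric progression with ratio 2.
step 5: (38,50) + (+32,+48) → (70,98)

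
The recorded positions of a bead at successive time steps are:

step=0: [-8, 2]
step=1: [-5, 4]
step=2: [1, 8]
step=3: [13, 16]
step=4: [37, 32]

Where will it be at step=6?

[181, 128]

The jumps are [+3, +2], [+6, +4], [+12, +8], [+24, +16] — a geometric progression with ratio 2.
step 5: [37, 32] + [+48, +32] → [85, 64]
step 6: [85, 64] + [+96, +64] → [181, 128]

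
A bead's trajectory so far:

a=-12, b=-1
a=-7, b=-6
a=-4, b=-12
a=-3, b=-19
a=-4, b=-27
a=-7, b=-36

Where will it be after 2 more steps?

a=-19, b=-57

Taking differences between consecutive positions: (+5,-5), (+3,-6), (+1,-7), (-1,-8), (-3,-9). These grow by (-2,-1) each step.
step 6: a=-7, b=-36 + (-5,-10) → a=-12, b=-46
step 7: a=-12, b=-46 + (-7,-11) → a=-19, b=-57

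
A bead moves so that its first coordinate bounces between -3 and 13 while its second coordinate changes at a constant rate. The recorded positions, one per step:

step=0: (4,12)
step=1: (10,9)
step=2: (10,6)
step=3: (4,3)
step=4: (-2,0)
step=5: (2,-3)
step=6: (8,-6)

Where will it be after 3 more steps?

The first coordinate reflects between -3 and 13, moving 6 per step.
  step 7: 8 → 12
  step 8: 12 → 6
  step 9: 6 → 0
The second coordinate changes by -3 each step: at step 9 it is -15.

(0,-15)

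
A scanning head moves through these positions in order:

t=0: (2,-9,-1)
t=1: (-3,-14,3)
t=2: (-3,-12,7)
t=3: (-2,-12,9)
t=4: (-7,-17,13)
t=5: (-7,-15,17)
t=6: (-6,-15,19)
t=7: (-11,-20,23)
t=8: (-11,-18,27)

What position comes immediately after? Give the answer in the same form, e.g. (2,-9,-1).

(-10,-18,29)

The moves between consecutive positions are (-5,-5,+4), (+0,+2,+4), (+1,+0,+2), (-5,-5,+4), (+0,+2,+4), (+1,+0,+2), (-5,-5,+4), (+0,+2,+4); they repeat the 3-cycle [(-5,-5,+4), (+0,+2,+4), (+1,+0,+2)].
step 9: apply (+1,+0,+2) → (-10,-18,29)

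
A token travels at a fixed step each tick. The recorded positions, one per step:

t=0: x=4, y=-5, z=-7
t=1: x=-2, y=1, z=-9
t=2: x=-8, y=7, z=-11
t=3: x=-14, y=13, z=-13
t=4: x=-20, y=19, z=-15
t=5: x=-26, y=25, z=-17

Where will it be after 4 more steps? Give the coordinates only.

x=-50, y=49, z=-25

Constant displacement of (-6, +6, -2) per step.
step 6: x=-26, y=25, z=-17 + (-6, +6, -2) → x=-32, y=31, z=-19
step 7: x=-32, y=31, z=-19 + (-6, +6, -2) → x=-38, y=37, z=-21
step 8: x=-38, y=37, z=-21 + (-6, +6, -2) → x=-44, y=43, z=-23
step 9: x=-44, y=43, z=-23 + (-6, +6, -2) → x=-50, y=49, z=-25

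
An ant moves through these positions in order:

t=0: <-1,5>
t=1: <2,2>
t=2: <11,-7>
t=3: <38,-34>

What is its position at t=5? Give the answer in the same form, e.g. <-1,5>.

The jumps are <+3,-3>, <+9,-9>, <+27,-27> — a geometric progression with ratio 3.
step 4: <38,-34> + <+81,-81> → <119,-115>
step 5: <119,-115> + <+243,-243> → <362,-358>

<362,-358>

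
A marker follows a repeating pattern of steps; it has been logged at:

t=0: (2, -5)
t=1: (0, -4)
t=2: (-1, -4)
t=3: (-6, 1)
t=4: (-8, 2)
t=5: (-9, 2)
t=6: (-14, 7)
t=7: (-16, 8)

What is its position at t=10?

(-24, 14)

The moves between consecutive positions are (-2, +1), (-1, +0), (-5, +5), (-2, +1), (-1, +0), (-5, +5), (-2, +1); they repeat the 3-cycle [(-2, +1), (-1, +0), (-5, +5)].
step 8: apply (-1, +0) → (-17, 8)
step 9: apply (-5, +5) → (-22, 13)
step 10: apply (-2, +1) → (-24, 14)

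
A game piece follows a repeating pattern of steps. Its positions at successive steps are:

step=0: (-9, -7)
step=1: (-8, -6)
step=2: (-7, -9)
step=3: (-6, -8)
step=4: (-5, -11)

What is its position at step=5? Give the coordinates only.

(-4, -10)

Step-to-step displacements: (+1, +1), (+1, -3), (+1, +1), (+1, -3) — a repeating cycle of length 2.
step 5: apply (+1, +1) → (-4, -10)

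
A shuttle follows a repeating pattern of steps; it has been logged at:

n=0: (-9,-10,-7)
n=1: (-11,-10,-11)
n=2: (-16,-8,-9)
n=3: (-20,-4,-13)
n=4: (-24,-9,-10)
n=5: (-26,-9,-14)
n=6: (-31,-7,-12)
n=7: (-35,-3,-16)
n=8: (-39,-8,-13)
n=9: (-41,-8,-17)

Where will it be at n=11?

Differencing gives (-2,+0,-4), (-5,+2,+2), (-4,+4,-4), (-4,-5,+3), (-2,+0,-4), (-5,+2,+2), (-4,+4,-4), (-4,-5,+3), (-2,+0,-4). This is the pattern (-2,+0,-4), (-5,+2,+2), (-4,+4,-4), (-4,-5,+3) repeated.
step 10: apply (-5,+2,+2) → (-46,-6,-15)
step 11: apply (-4,+4,-4) → (-50,-2,-19)

(-50,-2,-19)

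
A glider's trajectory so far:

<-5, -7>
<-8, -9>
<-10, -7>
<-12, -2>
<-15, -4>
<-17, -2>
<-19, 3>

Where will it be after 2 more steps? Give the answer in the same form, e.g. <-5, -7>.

<-24, 3>

The moves between consecutive positions are <-3, -2>, <-2, +2>, <-2, +5>, <-3, -2>, <-2, +2>, <-2, +5>; they repeat the 3-cycle [<-3, -2>, <-2, +2>, <-2, +5>].
step 7: apply <-3, -2> → <-22, 1>
step 8: apply <-2, +2> → <-24, 3>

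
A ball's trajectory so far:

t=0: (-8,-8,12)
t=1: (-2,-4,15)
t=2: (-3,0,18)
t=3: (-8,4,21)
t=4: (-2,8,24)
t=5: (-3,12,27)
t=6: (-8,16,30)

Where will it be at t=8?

(-3,24,36)

The first coordinate repeats the cycle [-8, -2, -3] with period 3; step 8 mod 3 = 2, giving -3.
The second coordinate changes by +4 each step, so at step 8 it is -8 + 8·(4) = 24.
The third coordinate changes by +3 each step, so at step 8 it is 12 + 8·(3) = 36.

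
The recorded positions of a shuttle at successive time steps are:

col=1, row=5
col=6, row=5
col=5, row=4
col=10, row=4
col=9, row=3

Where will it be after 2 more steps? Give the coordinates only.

The moves between consecutive positions are (+5,+0), (-1,-1), (+5,+0), (-1,-1); they repeat the 2-cycle [(+5,+0), (-1,-1)].
step 5: apply (+5,+0) → col=14, row=3
step 6: apply (-1,-1) → col=13, row=2

col=13, row=2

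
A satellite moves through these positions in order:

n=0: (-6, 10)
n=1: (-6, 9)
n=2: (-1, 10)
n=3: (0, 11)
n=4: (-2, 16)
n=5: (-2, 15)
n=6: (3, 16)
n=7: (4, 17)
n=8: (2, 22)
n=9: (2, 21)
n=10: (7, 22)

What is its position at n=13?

(6, 27)

Differencing gives (+0, -1), (+5, +1), (+1, +1), (-2, +5), (+0, -1), (+5, +1), (+1, +1), (-2, +5), (+0, -1), (+5, +1). This is the pattern (+0, -1), (+5, +1), (+1, +1), (-2, +5) repeated.
step 11: apply (+1, +1) → (8, 23)
step 12: apply (-2, +5) → (6, 28)
step 13: apply (+0, -1) → (6, 27)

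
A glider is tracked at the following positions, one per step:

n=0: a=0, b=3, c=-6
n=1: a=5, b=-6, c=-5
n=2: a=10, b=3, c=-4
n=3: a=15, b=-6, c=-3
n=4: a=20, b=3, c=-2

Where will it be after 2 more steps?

The a coordinate changes by +5 each step, so at step 6 it is 0 + 6·(5) = 30.
The b coordinate repeats the cycle [3, -6] with period 2; step 6 mod 2 = 0, giving 3.
The c coordinate changes by +1 each step, so at step 6 it is -6 + 6·(1) = 0.

a=30, b=3, c=0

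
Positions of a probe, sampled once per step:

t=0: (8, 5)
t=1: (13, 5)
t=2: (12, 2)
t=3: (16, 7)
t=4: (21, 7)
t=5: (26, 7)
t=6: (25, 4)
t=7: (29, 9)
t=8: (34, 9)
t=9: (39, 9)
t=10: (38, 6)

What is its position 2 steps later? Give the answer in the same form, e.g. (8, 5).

(47, 11)

The moves between consecutive positions are (+5, +0), (-1, -3), (+4, +5), (+5, +0), (+5, +0), (-1, -3), (+4, +5), (+5, +0), (+5, +0), (-1, -3); they repeat the 4-cycle [(+5, +0), (-1, -3), (+4, +5), (+5, +0)].
step 11: apply (+4, +5) → (42, 11)
step 12: apply (+5, +0) → (47, 11)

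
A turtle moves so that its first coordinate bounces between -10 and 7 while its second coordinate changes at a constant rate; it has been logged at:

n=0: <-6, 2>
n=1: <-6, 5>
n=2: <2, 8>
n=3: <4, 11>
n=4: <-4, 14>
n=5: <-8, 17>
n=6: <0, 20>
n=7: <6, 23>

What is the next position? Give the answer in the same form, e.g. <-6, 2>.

The first coordinate travels 8 per step and bounces off the walls at -10 and 7.
  step 8: 6 → -2
The second coordinate changes by +3 each step: at step 8 it is 26.

<-2, 26>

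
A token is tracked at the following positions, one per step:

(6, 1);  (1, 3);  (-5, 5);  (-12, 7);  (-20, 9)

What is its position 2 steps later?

(-39, 13)

Successive displacements: (-5, +2), (-6, +2), (-7, +2), (-8, +2) — each changes by (-1, +0).
step 5: (-20, 9) + (-9, +2) → (-29, 11)
step 6: (-29, 11) + (-10, +2) → (-39, 13)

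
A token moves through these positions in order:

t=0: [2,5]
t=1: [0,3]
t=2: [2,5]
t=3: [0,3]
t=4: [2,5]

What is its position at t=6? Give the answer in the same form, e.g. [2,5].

[2,5]

Consecutive displacements [-2,-2], [+2,+2], [-2,-2], [+2,+2] scale by a factor of -1 each step.
step 5: [2,5] + [-2,-2] → [0,3]
step 6: [0,3] + [+2,+2] → [2,5]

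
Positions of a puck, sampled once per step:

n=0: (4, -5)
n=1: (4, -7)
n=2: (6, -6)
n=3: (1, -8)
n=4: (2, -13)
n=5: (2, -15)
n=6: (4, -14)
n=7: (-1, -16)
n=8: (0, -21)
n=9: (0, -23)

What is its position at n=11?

(-3, -24)

Step-to-step displacements: (+0, -2), (+2, +1), (-5, -2), (+1, -5), (+0, -2), (+2, +1), (-5, -2), (+1, -5), (+0, -2) — a repeating cycle of length 4.
step 10: apply (+2, +1) → (2, -22)
step 11: apply (-5, -2) → (-3, -24)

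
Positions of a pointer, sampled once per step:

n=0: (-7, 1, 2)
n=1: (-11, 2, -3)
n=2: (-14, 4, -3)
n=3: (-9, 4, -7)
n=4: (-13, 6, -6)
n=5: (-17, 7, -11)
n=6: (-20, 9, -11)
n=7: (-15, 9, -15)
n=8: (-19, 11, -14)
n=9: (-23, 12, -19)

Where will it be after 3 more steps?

Differencing gives (-4, +1, -5), (-3, +2, +0), (+5, +0, -4), (-4, +2, +1), (-4, +1, -5), (-3, +2, +0), (+5, +0, -4), (-4, +2, +1), (-4, +1, -5). This is the pattern (-4, +1, -5), (-3, +2, +0), (+5, +0, -4), (-4, +2, +1) repeated.
step 10: apply (-3, +2, +0) → (-26, 14, -19)
step 11: apply (+5, +0, -4) → (-21, 14, -23)
step 12: apply (-4, +2, +1) → (-25, 16, -22)

(-25, 16, -22)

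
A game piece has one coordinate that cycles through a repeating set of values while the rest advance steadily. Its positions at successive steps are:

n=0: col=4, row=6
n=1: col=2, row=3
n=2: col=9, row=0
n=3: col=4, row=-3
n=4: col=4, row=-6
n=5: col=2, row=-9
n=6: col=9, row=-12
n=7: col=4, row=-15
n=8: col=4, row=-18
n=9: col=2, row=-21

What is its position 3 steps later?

Col: cycles through 4, 2, 9, 4 every 4 steps. Step 12 lands at position 0 of the cycle → 4.
Row: linear, -3 per step → -30 at step 12.

col=4, row=-30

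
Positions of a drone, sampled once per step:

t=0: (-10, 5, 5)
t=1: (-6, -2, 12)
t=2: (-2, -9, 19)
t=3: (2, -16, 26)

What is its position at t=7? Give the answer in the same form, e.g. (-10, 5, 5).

(18, -44, 54)

The position changes by (+4, -7, +7) every step.
step 4: (2, -16, 26) + (+4, -7, +7) → (6, -23, 33)
step 5: (6, -23, 33) + (+4, -7, +7) → (10, -30, 40)
step 6: (10, -30, 40) + (+4, -7, +7) → (14, -37, 47)
step 7: (14, -37, 47) + (+4, -7, +7) → (18, -44, 54)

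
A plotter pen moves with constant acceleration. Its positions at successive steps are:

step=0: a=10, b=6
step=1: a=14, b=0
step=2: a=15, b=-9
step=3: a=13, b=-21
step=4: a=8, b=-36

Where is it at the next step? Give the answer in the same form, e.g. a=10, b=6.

First differences are (+4, -6), (+1, -9), (-2, -12), (-5, -15); their common second difference is (-3, -3) (constant acceleration).
step 5: a=8, b=-36 + (-8, -18) → a=0, b=-54

a=0, b=-54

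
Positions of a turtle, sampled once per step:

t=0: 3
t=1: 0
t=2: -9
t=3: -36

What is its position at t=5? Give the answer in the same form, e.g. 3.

Consecutive displacements -3, -9, -27 scale by a factor of 3 each step.
step 4: -36 − 81 → -117
step 5: -117 − 243 → -360

-360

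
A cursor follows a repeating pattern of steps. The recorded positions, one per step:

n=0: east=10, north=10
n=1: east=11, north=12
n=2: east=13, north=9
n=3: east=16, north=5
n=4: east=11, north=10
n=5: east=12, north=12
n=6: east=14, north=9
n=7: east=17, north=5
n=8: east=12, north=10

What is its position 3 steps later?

east=18, north=5

Step-to-step displacements: (+1, +2), (+2, -3), (+3, -4), (-5, +5), (+1, +2), (+2, -3), (+3, -4), (-5, +5) — a repeating cycle of length 4.
step 9: apply (+1, +2) → east=13, north=12
step 10: apply (+2, -3) → east=15, north=9
step 11: apply (+3, -4) → east=18, north=5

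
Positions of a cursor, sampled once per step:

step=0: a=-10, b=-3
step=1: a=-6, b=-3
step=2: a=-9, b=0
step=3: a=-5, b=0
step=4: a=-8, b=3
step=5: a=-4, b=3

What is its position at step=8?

a=-6, b=9

Step-to-step displacements: (+4, +0), (-3, +3), (+4, +0), (-3, +3), (+4, +0) — a repeating cycle of length 2.
step 6: apply (-3, +3) → a=-7, b=6
step 7: apply (+4, +0) → a=-3, b=6
step 8: apply (-3, +3) → a=-6, b=9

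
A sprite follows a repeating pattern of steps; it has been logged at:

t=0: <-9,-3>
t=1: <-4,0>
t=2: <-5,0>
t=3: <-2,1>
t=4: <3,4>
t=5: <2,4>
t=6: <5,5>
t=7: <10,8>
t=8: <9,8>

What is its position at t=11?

<16,12>

Differencing gives <+5,+3>, <-1,+0>, <+3,+1>, <+5,+3>, <-1,+0>, <+3,+1>, <+5,+3>, <-1,+0>. This is the pattern <+5,+3>, <-1,+0>, <+3,+1> repeated.
step 9: apply <+3,+1> → <12,9>
step 10: apply <+5,+3> → <17,12>
step 11: apply <-1,+0> → <16,12>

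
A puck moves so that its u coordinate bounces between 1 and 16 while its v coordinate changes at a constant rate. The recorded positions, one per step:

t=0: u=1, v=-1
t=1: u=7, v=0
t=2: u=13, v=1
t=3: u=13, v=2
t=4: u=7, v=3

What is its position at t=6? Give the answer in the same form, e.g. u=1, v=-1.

u=7, v=5

The u coordinate travels 6 per step and bounces off the walls at 1 and 16.
  step 5: 7 → 1
  step 6: 1 → 7
The v coordinate changes by +1 each step: at step 6 it is 5.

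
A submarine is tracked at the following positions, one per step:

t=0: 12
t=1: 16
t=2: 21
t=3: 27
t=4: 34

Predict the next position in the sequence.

Successive displacements: +4, +5, +6, +7 — each changes by +1.
step 5: 34 + 8 → 42

42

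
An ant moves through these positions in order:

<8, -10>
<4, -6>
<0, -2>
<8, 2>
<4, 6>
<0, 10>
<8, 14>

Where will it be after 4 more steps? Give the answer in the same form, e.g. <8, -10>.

<4, 30>

The first coordinate repeats the cycle [8, 4, 0] with period 3; step 10 mod 3 = 1, giving 4.
The second coordinate changes by +4 each step, so at step 10 it is -10 + 10·(4) = 30.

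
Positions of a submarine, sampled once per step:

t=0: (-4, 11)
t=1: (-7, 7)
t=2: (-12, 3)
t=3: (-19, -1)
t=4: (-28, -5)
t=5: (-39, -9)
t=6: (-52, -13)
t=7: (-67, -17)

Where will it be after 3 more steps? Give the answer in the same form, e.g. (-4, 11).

Taking differences between consecutive positions: (-3, -4), (-5, -4), (-7, -4), (-9, -4), (-11, -4), (-13, -4), (-15, -4). These grow by (-2, +0) each step.
step 8: (-67, -17) + (-17, -4) → (-84, -21)
step 9: (-84, -21) + (-19, -4) → (-103, -25)
step 10: (-103, -25) + (-21, -4) → (-124, -29)

(-124, -29)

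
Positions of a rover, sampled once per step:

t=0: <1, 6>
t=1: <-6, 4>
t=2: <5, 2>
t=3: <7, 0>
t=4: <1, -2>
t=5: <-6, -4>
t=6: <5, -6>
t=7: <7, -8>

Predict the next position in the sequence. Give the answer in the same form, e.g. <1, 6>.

The first coordinate repeats the cycle [1, -6, 5, 7] with period 4; step 8 mod 4 = 0, giving 1.
The second coordinate changes by -2 each step, so at step 8 it is 6 + 8·(-2) = -10.

<1, -10>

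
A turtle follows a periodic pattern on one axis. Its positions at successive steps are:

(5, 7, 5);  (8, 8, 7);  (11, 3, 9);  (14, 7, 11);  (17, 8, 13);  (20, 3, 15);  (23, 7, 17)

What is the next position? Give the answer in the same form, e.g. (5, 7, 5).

The first coordinate changes by +3 each step, so at step 7 it is 5 + 7·(3) = 26.
The second coordinate repeats the cycle [7, 8, 3] with period 3; step 7 mod 3 = 1, giving 8.
The third coordinate changes by +2 each step, so at step 7 it is 5 + 7·(2) = 19.

(26, 8, 19)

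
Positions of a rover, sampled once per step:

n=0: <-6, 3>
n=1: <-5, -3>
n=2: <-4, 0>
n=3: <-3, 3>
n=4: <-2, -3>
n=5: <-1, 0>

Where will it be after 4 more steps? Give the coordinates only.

The first coordinate changes by +1 each step, so at step 9 it is -6 + 9·(1) = 3.
The second coordinate repeats the cycle [3, -3, 0] with period 3; step 9 mod 3 = 0, giving 3.

<3, 3>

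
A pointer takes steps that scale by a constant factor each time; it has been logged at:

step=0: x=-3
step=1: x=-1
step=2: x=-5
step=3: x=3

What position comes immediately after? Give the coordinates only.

The jumps are +2, -4, +8 — a geometric progression with ratio -2.
step 4: 3 − 16 → x=-13

x=-13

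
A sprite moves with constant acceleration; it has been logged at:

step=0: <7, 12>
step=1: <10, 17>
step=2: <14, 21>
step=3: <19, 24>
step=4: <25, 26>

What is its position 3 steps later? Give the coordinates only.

<49, 26>

Successive displacements: <+3, +5>, <+4, +4>, <+5, +3>, <+6, +2> — each changes by <+1, -1>.
step 5: <25, 26> + <+7, +1> → <32, 27>
step 6: <32, 27> + <+8, +0> → <40, 27>
step 7: <40, 27> + <+9, -1> → <49, 26>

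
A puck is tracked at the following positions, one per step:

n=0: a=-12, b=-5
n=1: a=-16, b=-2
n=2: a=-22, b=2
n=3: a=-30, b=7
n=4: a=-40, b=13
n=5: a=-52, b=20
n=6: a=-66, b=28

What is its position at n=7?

a=-82, b=37

First differences are (-4, +3), (-6, +4), (-8, +5), (-10, +6), (-12, +7), (-14, +8); their common second difference is (-2, +1) (constant acceleration).
step 7: a=-66, b=28 + (-16, +9) → a=-82, b=37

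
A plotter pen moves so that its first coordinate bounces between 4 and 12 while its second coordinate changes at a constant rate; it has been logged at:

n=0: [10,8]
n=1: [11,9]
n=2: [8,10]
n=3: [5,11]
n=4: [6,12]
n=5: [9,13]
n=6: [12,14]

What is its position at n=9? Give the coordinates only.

The first coordinate travels 3 per step and bounces off the walls at 4 and 12.
  step 7: 12 → 9
  step 8: 9 → 6
  step 9: 6 → 5
The second coordinate changes by +1 each step: at step 9 it is 17.

[5,17]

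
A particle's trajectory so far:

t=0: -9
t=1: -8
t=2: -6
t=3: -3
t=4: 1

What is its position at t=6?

Successive displacements: +1, +2, +3, +4 — each changes by +1.
step 5: 1 + 5 → 6
step 6: 6 + 6 → 12

12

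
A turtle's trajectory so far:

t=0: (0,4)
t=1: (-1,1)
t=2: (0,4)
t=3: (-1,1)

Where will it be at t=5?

Step-to-step displacements: (-1,-3), (+1,+3), (-1,-3); each is -1× the previous.
step 4: (-1,1) + (+1,+3) → (0,4)
step 5: (0,4) + (-1,-3) → (-1,1)

(-1,1)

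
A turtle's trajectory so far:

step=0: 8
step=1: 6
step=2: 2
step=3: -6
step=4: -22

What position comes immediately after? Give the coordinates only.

Consecutive displacements -2, -4, -8, -16 scale by a factor of 2 each step.
step 5: -22 − 32 → -54

-54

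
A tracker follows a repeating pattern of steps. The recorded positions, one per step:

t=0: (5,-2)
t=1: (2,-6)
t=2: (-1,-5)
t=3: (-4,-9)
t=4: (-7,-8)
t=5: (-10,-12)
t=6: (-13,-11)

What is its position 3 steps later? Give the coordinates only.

(-22,-18)

The moves between consecutive positions are (-3,-4), (-3,+1), (-3,-4), (-3,+1), (-3,-4), (-3,+1); they repeat the 2-cycle [(-3,-4), (-3,+1)].
step 7: apply (-3,-4) → (-16,-15)
step 8: apply (-3,+1) → (-19,-14)
step 9: apply (-3,-4) → (-22,-18)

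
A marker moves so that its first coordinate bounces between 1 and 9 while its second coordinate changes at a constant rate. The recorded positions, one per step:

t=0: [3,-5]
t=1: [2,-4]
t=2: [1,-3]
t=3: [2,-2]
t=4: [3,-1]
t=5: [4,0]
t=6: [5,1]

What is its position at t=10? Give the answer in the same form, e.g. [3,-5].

[9,5]

The first coordinate travels 1 per step and bounces off the walls at 1 and 9.
  step 7: 5 → 6
  step 8: 6 → 7
  step 9: 7 → 8
  step 10: 8 → 9
The second coordinate changes by +1 each step: at step 10 it is 5.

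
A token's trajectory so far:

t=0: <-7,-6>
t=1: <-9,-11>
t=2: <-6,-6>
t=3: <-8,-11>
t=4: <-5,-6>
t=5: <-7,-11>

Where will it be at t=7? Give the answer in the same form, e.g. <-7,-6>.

Differencing gives <-2,-5>, <+3,+5>, <-2,-5>, <+3,+5>, <-2,-5>. This is the pattern <-2,-5>, <+3,+5> repeated.
step 6: apply <+3,+5> → <-4,-6>
step 7: apply <-2,-5> → <-6,-11>

<-6,-11>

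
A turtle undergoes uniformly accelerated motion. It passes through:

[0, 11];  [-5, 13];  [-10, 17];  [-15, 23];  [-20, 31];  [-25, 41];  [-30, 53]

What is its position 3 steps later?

[-45, 101]

Taking differences between consecutive positions: [-5, +2], [-5, +4], [-5, +6], [-5, +8], [-5, +10], [-5, +12]. These grow by [+0, +2] each step.
step 7: [-30, 53] + [-5, +14] → [-35, 67]
step 8: [-35, 67] + [-5, +16] → [-40, 83]
step 9: [-40, 83] + [-5, +18] → [-45, 101]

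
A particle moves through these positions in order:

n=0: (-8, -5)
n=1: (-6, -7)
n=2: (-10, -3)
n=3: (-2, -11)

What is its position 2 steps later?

Step-to-step displacements: (+2, -2), (-4, +4), (+8, -8); each is -2× the previous.
step 4: (-2, -11) + (-16, +16) → (-18, 5)
step 5: (-18, 5) + (+32, -32) → (14, -27)

(14, -27)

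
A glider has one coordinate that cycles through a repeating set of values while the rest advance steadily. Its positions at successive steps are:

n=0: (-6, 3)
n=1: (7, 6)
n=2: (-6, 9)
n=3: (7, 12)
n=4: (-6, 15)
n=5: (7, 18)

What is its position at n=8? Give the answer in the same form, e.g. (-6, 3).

First: cycles through -6, 7 every 2 steps. Step 8 lands at position 0 of the cycle → -6.
Second: linear, +3 per step → 27 at step 8.

(-6, 27)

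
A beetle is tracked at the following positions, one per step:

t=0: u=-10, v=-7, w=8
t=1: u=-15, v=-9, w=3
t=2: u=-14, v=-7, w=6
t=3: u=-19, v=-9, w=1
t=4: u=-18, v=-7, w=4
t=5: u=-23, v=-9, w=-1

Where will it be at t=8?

Differencing gives (-5, -2, -5), (+1, +2, +3), (-5, -2, -5), (+1, +2, +3), (-5, -2, -5). This is the pattern (-5, -2, -5), (+1, +2, +3) repeated.
step 6: apply (+1, +2, +3) → u=-22, v=-7, w=2
step 7: apply (-5, -2, -5) → u=-27, v=-9, w=-3
step 8: apply (+1, +2, +3) → u=-26, v=-7, w=0

u=-26, v=-7, w=0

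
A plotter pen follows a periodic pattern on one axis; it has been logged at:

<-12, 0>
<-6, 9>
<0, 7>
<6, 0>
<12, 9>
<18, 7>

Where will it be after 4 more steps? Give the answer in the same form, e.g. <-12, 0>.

<42, 0>

The first coordinate changes by +6 each step, so at step 9 it is -12 + 9·(6) = 42.
The second coordinate repeats the cycle [0, 9, 7] with period 3; step 9 mod 3 = 0, giving 0.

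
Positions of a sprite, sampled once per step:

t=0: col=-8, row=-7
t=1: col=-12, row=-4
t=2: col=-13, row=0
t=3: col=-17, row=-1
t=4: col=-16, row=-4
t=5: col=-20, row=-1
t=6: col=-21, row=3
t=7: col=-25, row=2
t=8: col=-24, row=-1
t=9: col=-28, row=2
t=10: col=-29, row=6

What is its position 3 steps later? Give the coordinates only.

Differencing gives (-4, +3), (-1, +4), (-4, -1), (+1, -3), (-4, +3), (-1, +4), (-4, -1), (+1, -3), (-4, +3), (-1, +4). This is the pattern (-4, +3), (-1, +4), (-4, -1), (+1, -3) repeated.
step 11: apply (-4, -1) → col=-33, row=5
step 12: apply (+1, -3) → col=-32, row=2
step 13: apply (-4, +3) → col=-36, row=5

col=-36, row=5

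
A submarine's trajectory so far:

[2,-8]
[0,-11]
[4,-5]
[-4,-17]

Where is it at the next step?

Step-to-step displacements: [-2,-3], [+4,+6], [-8,-12]; each is -2× the previous.
step 4: [-4,-17] + [+16,+24] → [12,7]

[12,7]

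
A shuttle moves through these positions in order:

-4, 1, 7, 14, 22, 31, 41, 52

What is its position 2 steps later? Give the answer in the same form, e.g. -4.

Successive displacements: +5, +6, +7, +8, +9, +10, +11 — each changes by +1.
step 8: 52 + 12 → 64
step 9: 64 + 13 → 77

77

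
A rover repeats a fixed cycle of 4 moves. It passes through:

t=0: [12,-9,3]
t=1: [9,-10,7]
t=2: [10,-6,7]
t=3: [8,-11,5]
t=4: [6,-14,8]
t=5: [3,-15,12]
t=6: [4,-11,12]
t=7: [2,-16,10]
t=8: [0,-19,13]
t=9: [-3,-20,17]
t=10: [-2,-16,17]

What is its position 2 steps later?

[-6,-24,18]

The moves between consecutive positions are [-3,-1,+4], [+1,+4,+0], [-2,-5,-2], [-2,-3,+3], [-3,-1,+4], [+1,+4,+0], [-2,-5,-2], [-2,-3,+3], [-3,-1,+4], [+1,+4,+0]; they repeat the 4-cycle [[-3,-1,+4], [+1,+4,+0], [-2,-5,-2], [-2,-3,+3]].
step 11: apply [-2,-5,-2] → [-4,-21,15]
step 12: apply [-2,-3,+3] → [-6,-24,18]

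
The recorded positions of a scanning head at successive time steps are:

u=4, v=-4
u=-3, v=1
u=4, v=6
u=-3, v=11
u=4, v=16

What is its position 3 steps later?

u=-3, v=31

The u coordinate repeats the cycle [4, -3] with period 2; step 7 mod 2 = 1, giving -3.
The v coordinate changes by +5 each step, so at step 7 it is -4 + 7·(5) = 31.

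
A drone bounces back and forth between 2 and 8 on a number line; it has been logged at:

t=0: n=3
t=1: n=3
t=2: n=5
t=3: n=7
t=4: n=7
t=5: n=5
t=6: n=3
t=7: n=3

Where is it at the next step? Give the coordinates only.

n=5

The value travels 2 per step and bounces off the walls at 2 and 8.
  step 8: 3 → 5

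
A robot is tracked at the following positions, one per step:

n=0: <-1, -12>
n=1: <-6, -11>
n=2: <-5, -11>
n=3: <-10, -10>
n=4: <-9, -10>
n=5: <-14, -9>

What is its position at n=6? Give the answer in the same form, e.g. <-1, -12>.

<-13, -9>

Differencing gives <-5, +1>, <+1, +0>, <-5, +1>, <+1, +0>, <-5, +1>. This is the pattern <-5, +1>, <+1, +0> repeated.
step 6: apply <+1, +0> → <-13, -9>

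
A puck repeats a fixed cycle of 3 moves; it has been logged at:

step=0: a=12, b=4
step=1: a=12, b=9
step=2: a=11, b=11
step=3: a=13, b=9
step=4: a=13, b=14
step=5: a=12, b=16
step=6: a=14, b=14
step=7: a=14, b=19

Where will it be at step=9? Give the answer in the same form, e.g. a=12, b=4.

a=15, b=19

Step-to-step displacements: (+0, +5), (-1, +2), (+2, -2), (+0, +5), (-1, +2), (+2, -2), (+0, +5) — a repeating cycle of length 3.
step 8: apply (-1, +2) → a=13, b=21
step 9: apply (+2, -2) → a=15, b=19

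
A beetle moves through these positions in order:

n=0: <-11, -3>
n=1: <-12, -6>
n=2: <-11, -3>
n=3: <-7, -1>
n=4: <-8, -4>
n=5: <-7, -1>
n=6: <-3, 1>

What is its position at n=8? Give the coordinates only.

<-3, 1>

Step-to-step displacements: <-1, -3>, <+1, +3>, <+4, +2>, <-1, -3>, <+1, +3>, <+4, +2> — a repeating cycle of length 3.
step 7: apply <-1, -3> → <-4, -2>
step 8: apply <+1, +3> → <-3, 1>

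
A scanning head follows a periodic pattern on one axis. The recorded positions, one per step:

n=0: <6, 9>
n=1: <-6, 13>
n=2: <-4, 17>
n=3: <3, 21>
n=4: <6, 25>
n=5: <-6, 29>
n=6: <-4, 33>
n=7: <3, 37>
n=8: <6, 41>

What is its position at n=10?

<-4, 49>

First: cycles through 6, -6, -4, 3 every 4 steps. Step 10 lands at position 2 of the cycle → -4.
Second: linear, +4 per step → 49 at step 10.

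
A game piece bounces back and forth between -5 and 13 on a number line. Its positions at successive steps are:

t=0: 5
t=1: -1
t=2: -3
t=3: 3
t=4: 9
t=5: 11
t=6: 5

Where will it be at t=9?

The value reflects between -5 and 13, moving 6 per step.
  step 7: 5 → -1
  step 8: -1 → -3
  step 9: -3 → 3

3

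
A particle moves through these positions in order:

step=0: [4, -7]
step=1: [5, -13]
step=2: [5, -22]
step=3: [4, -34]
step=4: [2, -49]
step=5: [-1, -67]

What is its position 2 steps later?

Taking differences between consecutive positions: [+1, -6], [+0, -9], [-1, -12], [-2, -15], [-3, -18]. These grow by [-1, -3] each step.
step 6: [-1, -67] + [-4, -21] → [-5, -88]
step 7: [-5, -88] + [-5, -24] → [-10, -112]

[-10, -112]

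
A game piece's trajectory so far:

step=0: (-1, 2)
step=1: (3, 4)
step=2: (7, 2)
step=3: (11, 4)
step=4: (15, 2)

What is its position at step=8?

First: linear, +4 per step → 31 at step 8.
Second: cycles through 2, 4 every 2 steps. Step 8 lands at position 0 of the cycle → 2.

(31, 2)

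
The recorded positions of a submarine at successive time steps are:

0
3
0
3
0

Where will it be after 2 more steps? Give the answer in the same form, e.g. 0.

0

The jumps are +3, -3, +3, -3 — a geometric progression with ratio -1.
step 5: 0 + 3 → 3
step 6: 3 − 3 → 0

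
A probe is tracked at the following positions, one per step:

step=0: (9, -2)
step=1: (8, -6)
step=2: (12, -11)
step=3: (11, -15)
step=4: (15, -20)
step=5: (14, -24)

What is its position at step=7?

(17, -33)

Differencing gives (-1, -4), (+4, -5), (-1, -4), (+4, -5), (-1, -4). This is the pattern (-1, -4), (+4, -5) repeated.
step 6: apply (+4, -5) → (18, -29)
step 7: apply (-1, -4) → (17, -33)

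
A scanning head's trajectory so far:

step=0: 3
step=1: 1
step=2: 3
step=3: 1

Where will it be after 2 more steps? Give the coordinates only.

1

The jumps are -2, +2, -2 — a geometric progression with ratio -1.
step 4: 1 + 2 → 3
step 5: 3 − 2 → 1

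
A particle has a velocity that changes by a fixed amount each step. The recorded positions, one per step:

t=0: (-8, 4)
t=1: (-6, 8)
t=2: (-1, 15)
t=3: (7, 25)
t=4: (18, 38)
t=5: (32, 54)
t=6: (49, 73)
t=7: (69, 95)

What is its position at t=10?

(147, 179)

First differences are (+2, +4), (+5, +7), (+8, +10), (+11, +13), (+14, +16), (+17, +19), (+20, +22); their common second difference is (+3, +3) (constant acceleration).
step 8: (69, 95) + (+23, +25) → (92, 120)
step 9: (92, 120) + (+26, +28) → (118, 148)
step 10: (118, 148) + (+29, +31) → (147, 179)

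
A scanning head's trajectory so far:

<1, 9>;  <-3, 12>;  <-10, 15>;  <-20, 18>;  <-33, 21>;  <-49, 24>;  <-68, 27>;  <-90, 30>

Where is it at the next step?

Successive displacements: <-4, +3>, <-7, +3>, <-10, +3>, <-13, +3>, <-16, +3>, <-19, +3>, <-22, +3> — each changes by <-3, +0>.
step 8: <-90, 30> + <-25, +3> → <-115, 33>

<-115, 33>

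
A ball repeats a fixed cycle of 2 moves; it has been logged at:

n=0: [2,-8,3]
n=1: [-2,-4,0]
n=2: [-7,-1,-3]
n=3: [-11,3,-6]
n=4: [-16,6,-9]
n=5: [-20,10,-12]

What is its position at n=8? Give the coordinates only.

Step-to-step displacements: [-4,+4,-3], [-5,+3,-3], [-4,+4,-3], [-5,+3,-3], [-4,+4,-3] — a repeating cycle of length 2.
step 6: apply [-5,+3,-3] → [-25,13,-15]
step 7: apply [-4,+4,-3] → [-29,17,-18]
step 8: apply [-5,+3,-3] → [-34,20,-21]

[-34,20,-21]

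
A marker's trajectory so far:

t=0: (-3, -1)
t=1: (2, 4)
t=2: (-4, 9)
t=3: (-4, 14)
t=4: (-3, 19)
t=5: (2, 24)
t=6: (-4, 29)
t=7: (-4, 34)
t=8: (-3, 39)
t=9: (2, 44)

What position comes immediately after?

(-4, 49)

The first coordinate repeats the cycle [-3, 2, -4, -4] with period 4; step 10 mod 4 = 2, giving -4.
The second coordinate changes by +5 each step, so at step 10 it is -1 + 10·(5) = 49.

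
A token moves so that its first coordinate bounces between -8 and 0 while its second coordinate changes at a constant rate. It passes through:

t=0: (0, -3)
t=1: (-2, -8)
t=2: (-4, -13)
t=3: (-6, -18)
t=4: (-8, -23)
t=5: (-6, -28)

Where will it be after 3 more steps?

The first coordinate travels 2 per step and bounces off the walls at -8 and 0.
  step 6: -6 → -4
  step 7: -4 → -2
  step 8: -2 → 0
The second coordinate changes by -5 each step: at step 8 it is -43.

(0, -43)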